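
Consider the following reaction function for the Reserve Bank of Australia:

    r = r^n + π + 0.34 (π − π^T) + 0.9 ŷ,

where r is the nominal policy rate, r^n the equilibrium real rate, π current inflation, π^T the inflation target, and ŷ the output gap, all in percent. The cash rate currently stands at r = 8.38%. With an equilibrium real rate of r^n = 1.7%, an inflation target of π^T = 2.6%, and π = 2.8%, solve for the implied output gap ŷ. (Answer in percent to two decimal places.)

0.9 ŷ = 8.38 − 1.7 − 2.8 − 0.34 × (2.8 − 2.6) = 3.812
ŷ = 3.812 / 0.9 = 4.24

4.24%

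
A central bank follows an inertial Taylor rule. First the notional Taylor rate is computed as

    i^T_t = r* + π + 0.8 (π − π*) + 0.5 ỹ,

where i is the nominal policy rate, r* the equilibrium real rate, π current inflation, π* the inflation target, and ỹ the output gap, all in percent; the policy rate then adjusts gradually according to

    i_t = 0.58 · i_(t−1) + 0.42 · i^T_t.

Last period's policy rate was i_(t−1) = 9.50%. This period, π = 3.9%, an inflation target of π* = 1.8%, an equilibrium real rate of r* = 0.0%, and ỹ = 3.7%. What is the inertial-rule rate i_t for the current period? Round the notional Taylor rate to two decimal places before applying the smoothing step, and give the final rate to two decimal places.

i^T_t = 0.0 + 3.9 + 0.8 × (3.9 − 1.8) + 0.5 × 3.7
   = 0.0 + 3.9 + 1.68 + 1.85 = 7.43
i_t = 0.58 × 9.50 + 0.42 × 7.43 = 5.51 + 3.1206 = 8.63

8.63%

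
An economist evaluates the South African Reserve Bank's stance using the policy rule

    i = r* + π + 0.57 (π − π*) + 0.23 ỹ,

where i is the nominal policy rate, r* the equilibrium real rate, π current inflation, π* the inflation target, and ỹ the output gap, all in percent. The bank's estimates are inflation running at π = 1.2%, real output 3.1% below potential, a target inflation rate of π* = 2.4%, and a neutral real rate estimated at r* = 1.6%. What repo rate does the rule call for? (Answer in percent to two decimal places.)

Output 3.1% below potential → ỹ = -3.1.
i = 1.6 + 1.2 + 0.57 × (1.2 − 2.4) + 0.23 × (-3.1)
   = 1.6 + 1.2 − 0.684 − 0.713 = 1.40

1.40%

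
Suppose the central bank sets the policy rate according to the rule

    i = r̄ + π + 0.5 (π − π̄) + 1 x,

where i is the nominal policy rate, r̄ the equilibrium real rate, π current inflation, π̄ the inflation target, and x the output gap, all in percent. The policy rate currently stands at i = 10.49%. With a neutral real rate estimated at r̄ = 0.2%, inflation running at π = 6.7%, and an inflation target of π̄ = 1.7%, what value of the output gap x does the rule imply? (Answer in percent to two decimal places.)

1 x = 10.49 − 0.2 − 6.7 − 0.5 × (6.7 − 1.7) = 1.09
x = 1.09 / 1 = 1.09

1.09%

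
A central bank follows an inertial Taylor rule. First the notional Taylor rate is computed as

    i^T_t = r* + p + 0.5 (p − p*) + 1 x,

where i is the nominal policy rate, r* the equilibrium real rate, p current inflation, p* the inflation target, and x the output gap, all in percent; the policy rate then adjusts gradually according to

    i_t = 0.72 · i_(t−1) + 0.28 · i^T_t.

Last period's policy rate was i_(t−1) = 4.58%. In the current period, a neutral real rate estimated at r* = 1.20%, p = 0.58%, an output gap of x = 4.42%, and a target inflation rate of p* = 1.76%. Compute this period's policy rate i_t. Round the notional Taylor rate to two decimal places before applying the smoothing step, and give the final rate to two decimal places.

4.87%

i^T_t = 1.20 + 0.58 + 0.5 × (0.58 − 1.76) + 1 × 4.42
   = 1.20 + 0.58 − 0.59 + 4.42 = 5.61
i_t = 0.72 × 4.58 + 0.28 × 5.61 = 3.2976 + 1.5708 = 4.87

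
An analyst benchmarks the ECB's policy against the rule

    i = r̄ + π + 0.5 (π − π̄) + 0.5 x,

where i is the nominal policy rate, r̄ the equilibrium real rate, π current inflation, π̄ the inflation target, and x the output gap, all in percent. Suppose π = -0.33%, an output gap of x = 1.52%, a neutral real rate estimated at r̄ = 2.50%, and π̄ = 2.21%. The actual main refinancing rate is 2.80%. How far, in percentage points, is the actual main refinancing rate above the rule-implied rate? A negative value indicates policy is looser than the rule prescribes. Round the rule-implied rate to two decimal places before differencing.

i = 2.50 + (-0.33) + 0.5 × (-0.33 − 2.21) + 0.5 × 1.52
   = 2.50 − 0.33 − 1.27 + 0.76 = 1.66
Deviation = 2.80 − 1.66 = 1.14 pp.

1.14 pp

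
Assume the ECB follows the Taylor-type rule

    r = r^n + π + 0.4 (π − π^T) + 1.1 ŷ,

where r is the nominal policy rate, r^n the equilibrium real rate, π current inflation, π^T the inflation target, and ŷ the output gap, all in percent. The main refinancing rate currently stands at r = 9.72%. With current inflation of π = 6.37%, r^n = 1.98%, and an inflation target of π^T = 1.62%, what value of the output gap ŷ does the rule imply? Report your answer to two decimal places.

1.1 ŷ = 9.72 − 1.98 − 6.37 − 0.4 × (6.37 − 1.62) = -0.53
ŷ = -0.53 / 1.1 = -0.48

-0.48%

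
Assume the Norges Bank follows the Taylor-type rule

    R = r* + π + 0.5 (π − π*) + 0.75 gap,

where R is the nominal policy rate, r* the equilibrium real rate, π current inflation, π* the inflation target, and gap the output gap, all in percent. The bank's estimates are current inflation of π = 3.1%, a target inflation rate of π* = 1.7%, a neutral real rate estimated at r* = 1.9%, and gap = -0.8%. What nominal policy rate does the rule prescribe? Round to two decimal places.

5.10%

R = 1.9 + 3.1 + 0.5 × (3.1 − 1.7) + 0.75 × (-0.8)
   = 1.9 + 3.1 + 0.7 − 0.6 = 5.10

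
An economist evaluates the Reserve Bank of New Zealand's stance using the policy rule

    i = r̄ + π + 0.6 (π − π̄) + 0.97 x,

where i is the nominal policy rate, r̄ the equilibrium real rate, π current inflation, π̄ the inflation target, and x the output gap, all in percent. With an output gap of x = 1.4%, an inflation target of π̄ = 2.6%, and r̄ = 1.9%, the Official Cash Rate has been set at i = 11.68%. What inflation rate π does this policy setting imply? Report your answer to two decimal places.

Collecting π: i = r̄ + (1 + 0.6) π − 0.6 π̄ + 0.97 x
1.6 π = 11.68 − 1.9 + 0.6 × 2.6 − 0.97 × 1.4 = 9.982
π = 9.982 / 1.6 = 6.24

6.24%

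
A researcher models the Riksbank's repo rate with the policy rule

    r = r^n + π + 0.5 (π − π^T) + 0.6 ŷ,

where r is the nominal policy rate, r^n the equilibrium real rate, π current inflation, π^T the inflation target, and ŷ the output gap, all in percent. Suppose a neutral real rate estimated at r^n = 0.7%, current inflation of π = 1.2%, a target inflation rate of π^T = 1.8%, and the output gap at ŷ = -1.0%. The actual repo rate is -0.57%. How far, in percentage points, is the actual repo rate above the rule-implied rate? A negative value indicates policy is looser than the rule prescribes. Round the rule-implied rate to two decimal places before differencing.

r = 0.7 + 1.2 + 0.5 × (1.2 − 1.8) + 0.6 × (-1.0)
   = 0.7 + 1.2 − 0.3 − 0.6 = 1.00
Deviation = -0.57 − 1.00 = -1.57 pp.

-1.57 pp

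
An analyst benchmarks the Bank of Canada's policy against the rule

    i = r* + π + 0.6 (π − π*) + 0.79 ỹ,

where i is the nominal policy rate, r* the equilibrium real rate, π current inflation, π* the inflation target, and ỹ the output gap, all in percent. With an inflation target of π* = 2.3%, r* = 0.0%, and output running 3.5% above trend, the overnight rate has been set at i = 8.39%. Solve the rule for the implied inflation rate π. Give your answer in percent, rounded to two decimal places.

Output 3.5% above potential → ỹ = 3.5.
Collecting π: i = r* + (1 + 0.6) π − 0.6 π* + 0.79 ỹ
1.6 π = 8.39 − 0.0 + 0.6 × 2.3 − 0.79 × 3.5 = 7.005
π = 7.005 / 1.6 = 4.38

4.38%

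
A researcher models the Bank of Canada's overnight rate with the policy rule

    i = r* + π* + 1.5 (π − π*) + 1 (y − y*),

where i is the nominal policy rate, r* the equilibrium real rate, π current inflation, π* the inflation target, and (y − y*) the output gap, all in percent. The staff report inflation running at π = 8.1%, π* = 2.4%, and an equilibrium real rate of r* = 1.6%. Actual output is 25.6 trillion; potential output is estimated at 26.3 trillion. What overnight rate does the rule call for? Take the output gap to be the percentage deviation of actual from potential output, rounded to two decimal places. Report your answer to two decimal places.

Output gap = 100 × (25.6 − 26.3) / 26.3 = -2.66%.
i = 1.60 + 2.40 + 1.5 × (8.10 − 2.40) + 1 × (-2.66)
   = 1.60 + 2.4 + 8.55 − 2.66 = 9.89

9.89%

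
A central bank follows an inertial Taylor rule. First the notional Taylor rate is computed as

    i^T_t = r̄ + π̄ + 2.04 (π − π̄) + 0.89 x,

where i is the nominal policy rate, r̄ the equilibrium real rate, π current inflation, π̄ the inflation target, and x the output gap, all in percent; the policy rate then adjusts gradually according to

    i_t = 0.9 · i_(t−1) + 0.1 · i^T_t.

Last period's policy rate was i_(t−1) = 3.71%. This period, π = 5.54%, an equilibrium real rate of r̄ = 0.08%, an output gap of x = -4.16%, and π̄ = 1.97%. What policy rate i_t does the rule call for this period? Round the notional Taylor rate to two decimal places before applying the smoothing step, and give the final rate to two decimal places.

3.90%

i^T_t = 0.08 + 1.97 + 2.04 × (5.54 − 1.97) + 0.89 × (-4.16)
   = 0.08 + 1.97 + 7.2828 − 3.7024 = 5.63
i_t = 0.9 × 3.71 + 0.1 × 5.63 = 3.339 + 0.563 = 3.90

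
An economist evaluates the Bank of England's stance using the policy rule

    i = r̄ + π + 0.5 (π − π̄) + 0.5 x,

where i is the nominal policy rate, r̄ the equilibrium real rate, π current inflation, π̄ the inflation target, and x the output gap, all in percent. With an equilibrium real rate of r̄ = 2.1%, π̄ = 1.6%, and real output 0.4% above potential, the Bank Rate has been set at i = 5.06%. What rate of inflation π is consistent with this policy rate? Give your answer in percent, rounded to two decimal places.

Output 0.4% above potential → x = 0.4.
Collecting π: i = r̄ + (1 + 0.5) π − 0.5 π̄ + 0.5 x
1.5 π = 5.06 − 2.1 + 0.5 × 1.6 − 0.5 × 0.4 = 3.56
π = 3.56 / 1.5 = 2.37

2.37%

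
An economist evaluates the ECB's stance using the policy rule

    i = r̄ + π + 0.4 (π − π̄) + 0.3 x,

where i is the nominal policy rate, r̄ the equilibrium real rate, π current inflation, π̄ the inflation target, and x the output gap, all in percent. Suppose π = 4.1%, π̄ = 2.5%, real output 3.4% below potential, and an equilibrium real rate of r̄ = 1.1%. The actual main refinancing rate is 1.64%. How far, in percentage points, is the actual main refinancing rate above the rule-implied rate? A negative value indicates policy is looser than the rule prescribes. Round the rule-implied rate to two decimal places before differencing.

-3.18 pp

Output 3.4% below potential → x = -3.4.
i = 1.1 + 4.1 + 0.4 × (4.1 − 2.5) + 0.3 × (-3.4)
   = 1.1 + 4.1 + 0.64 − 1.02 = 4.82
Deviation = 1.64 − 4.82 = -3.18 pp.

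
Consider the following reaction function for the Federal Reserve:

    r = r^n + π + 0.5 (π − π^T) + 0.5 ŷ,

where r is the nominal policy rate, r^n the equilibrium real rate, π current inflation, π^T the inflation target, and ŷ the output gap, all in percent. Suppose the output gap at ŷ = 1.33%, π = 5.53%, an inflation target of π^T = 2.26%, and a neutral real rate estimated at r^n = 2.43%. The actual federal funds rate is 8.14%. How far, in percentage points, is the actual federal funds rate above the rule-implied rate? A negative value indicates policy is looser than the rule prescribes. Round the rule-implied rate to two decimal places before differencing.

r = 2.43 + 5.53 + 0.5 × (5.53 − 2.26) + 0.5 × 1.33
   = 2.43 + 5.53 + 1.635 + 0.665 = 10.26
Deviation = 8.14 − 10.26 = -2.12 pp.

-2.12 pp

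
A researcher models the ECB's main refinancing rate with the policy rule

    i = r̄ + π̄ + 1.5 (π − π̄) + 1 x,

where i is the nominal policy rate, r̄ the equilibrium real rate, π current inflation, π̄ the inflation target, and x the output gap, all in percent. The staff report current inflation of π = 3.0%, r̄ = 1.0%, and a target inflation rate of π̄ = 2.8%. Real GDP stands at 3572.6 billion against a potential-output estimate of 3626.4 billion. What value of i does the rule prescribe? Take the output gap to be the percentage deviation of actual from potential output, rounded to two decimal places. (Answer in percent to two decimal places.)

Output gap = 100 × (3572.6 − 3626.4) / 3626.4 = -1.48%.
i = 1.00 + 2.80 + 1.5 × (3.00 − 2.80) + 1 × (-1.48)
   = 1.00 + 2.8 + 0.3 − 1.48 = 2.62

2.62%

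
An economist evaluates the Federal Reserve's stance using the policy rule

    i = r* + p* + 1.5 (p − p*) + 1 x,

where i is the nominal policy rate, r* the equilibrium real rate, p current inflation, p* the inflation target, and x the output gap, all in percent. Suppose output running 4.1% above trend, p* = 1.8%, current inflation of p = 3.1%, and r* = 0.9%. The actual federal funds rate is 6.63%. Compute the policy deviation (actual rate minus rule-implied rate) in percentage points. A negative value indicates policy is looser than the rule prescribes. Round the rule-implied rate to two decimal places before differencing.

Output 4.1% above potential → x = 4.1.
i = 0.9 + 1.8 + 1.5 × (3.1 − 1.8) + 1 × 4.1
   = 0.9 + 1.8 + 1.95 + 4.1 = 8.75
Deviation = 6.63 − 8.75 = -2.12 pp.

-2.12 pp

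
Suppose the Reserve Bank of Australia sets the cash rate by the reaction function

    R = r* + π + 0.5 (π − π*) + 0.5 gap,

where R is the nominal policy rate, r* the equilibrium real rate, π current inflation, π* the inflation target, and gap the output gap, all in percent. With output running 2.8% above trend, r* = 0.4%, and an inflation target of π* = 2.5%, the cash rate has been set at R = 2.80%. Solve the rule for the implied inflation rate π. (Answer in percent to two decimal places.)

1.50%

Output 2.8% above potential → gap = 2.8.
Collecting π: R = r* + (1 + 0.5) π − 0.5 π* + 0.5 gap
1.5 π = 2.80 − 0.4 + 0.5 × 2.5 − 0.5 × 2.8 = 2.25
π = 2.25 / 1.5 = 1.50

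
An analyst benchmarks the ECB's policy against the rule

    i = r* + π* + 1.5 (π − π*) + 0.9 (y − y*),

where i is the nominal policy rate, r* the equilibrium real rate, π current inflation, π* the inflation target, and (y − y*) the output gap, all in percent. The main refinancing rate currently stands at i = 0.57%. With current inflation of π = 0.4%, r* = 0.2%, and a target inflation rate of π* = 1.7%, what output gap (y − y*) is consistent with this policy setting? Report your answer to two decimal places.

0.69%

0.9 (y − y*) = 0.57 − 0.2 − 1.7 − 1.5 × (0.4 − 1.7) = 0.62
(y − y*) = 0.62 / 0.9 = 0.69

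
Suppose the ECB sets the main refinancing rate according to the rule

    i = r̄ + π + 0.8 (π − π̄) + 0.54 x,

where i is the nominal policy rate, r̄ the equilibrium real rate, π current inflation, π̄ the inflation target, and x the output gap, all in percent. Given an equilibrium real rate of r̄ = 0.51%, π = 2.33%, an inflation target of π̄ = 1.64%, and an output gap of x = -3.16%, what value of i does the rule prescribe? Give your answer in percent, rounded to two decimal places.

1.69%

i = 0.51 + 2.33 + 0.8 × (2.33 − 1.64) + 0.54 × (-3.16)
   = 0.51 + 2.33 + 0.552 − 1.7064 = 1.69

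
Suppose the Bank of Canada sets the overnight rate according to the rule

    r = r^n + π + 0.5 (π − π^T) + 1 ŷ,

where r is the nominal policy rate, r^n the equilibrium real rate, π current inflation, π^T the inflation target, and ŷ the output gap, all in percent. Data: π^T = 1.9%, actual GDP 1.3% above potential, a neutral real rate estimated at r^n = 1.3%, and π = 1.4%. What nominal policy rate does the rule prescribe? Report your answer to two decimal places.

Output 1.3% above potential → ŷ = 1.3.
r = 1.3 + 1.4 + 0.5 × (1.4 − 1.9) + 1 × 1.3
   = 1.3 + 1.4 − 0.25 + 1.3 = 3.75

3.75%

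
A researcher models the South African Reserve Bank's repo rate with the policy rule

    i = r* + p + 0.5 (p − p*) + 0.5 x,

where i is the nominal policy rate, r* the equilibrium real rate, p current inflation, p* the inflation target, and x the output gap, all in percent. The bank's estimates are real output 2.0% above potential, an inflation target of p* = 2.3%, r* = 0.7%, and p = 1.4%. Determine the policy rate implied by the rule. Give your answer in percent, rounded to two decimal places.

2.65%

Output 2.0% above potential → x = 2.0.
i = 0.7 + 1.4 + 0.5 × (1.4 − 2.3) + 0.5 × 2.0
   = 0.7 + 1.4 − 0.45 + 1 = 2.65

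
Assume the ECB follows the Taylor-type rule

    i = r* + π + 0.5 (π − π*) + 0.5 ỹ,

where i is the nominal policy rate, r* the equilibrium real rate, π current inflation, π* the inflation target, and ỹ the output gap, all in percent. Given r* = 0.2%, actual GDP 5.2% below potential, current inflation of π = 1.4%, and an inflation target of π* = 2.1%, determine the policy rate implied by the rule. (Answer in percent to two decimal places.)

-1.35%

Output 5.2% below potential → ỹ = -5.2.
i = 0.2 + 1.4 + 0.5 × (1.4 − 2.1) + 0.5 × (-5.2)
   = 0.2 + 1.4 − 0.35 − 2.6 = -1.35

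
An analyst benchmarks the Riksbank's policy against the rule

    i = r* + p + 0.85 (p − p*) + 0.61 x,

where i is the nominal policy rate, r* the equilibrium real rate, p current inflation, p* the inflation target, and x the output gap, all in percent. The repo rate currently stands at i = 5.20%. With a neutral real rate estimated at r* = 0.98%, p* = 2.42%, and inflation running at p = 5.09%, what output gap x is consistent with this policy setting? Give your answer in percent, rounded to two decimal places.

0.61 x = 5.20 − 0.98 − 5.09 − 0.85 × (5.09 − 2.42) = -3.1395
x = -3.1395 / 0.61 = -5.15

-5.15%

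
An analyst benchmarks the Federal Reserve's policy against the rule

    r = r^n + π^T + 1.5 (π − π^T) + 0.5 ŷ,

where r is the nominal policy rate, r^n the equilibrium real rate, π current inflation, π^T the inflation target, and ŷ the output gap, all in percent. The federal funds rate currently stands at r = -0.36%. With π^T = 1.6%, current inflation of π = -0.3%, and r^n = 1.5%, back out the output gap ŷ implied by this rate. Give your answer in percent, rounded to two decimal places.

0.5 ŷ = -0.36 − 1.5 − 1.6 − 1.5 × ((-0.3) − 1.6) = -0.61
ŷ = -0.61 / 0.5 = -1.22

-1.22%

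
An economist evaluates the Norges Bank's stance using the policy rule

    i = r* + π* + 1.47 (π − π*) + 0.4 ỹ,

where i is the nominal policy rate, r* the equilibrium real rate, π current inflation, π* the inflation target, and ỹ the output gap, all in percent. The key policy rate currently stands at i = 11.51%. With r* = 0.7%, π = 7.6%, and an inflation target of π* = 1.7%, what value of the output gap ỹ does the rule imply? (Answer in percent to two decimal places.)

1.09%

0.4 ỹ = 11.51 − 0.7 − 1.7 − 1.47 × (7.6 − 1.7) = 0.437
ỹ = 0.437 / 0.4 = 1.09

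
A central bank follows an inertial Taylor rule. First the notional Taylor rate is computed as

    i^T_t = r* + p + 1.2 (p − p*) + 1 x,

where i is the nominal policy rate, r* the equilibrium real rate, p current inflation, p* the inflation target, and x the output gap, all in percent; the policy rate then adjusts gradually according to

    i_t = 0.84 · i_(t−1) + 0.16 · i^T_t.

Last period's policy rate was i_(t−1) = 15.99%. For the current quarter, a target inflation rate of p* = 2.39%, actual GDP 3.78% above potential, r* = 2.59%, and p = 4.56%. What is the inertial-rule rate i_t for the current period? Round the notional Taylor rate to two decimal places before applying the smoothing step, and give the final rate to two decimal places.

Output 3.78% above potential → x = 3.78.
i^T_t = 2.59 + 4.56 + 1.2 × (4.56 − 2.39) + 1 × 3.78
   = 2.59 + 4.56 + 2.604 + 3.78 = 13.53
i_t = 0.84 × 15.99 + 0.16 × 13.53 = 13.4316 + 2.1648 = 15.60

15.60%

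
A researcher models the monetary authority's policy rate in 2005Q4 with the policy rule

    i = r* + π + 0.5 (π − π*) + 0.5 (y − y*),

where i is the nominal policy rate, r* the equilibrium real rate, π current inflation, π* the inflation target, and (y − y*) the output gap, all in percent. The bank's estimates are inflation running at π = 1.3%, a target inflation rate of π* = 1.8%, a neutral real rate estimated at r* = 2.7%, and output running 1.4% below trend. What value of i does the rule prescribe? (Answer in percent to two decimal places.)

Output 1.4% below potential → (y − y*) = -1.4.
i = 2.7 + 1.3 + 0.5 × (1.3 − 1.8) + 0.5 × (-1.4)
   = 2.7 + 1.3 − 0.25 − 0.7 = 3.05

3.05%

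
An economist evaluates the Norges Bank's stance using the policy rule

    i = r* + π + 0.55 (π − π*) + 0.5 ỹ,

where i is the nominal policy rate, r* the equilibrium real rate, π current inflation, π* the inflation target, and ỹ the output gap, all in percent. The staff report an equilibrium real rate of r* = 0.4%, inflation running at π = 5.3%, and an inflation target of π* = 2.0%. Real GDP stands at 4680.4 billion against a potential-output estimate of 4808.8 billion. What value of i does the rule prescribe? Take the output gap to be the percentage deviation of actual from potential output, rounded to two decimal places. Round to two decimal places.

Output gap = 100 × (4680.4 − 4808.8) / 4808.8 = -2.67%.
i = 0.40 + 5.30 + 0.55 × (5.30 − 2.00) + 0.5 × (-2.67)
   = 0.40 + 5.3 + 1.815 − 1.335 = 6.18

6.18%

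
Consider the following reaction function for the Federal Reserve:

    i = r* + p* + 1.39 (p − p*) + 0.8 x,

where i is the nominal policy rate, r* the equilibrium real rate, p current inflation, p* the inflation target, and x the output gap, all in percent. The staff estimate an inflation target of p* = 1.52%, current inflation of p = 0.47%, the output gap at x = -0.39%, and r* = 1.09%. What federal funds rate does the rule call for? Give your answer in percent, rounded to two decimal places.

0.84%

i = 1.09 + 1.52 + 1.39 × (0.47 − 1.52) + 0.8 × (-0.39)
   = 1.09 + 1.52 − 1.4595 − 0.312 = 0.84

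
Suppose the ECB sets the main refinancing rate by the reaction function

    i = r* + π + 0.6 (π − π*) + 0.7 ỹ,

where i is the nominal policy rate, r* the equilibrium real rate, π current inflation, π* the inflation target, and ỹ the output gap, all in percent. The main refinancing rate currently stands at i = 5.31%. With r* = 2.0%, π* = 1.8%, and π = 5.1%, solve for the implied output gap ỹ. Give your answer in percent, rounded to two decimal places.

-5.39%

0.7 ỹ = 5.31 − 2.0 − 5.1 − 0.6 × (5.1 − 1.8) = -3.77
ỹ = -3.77 / 0.7 = -5.39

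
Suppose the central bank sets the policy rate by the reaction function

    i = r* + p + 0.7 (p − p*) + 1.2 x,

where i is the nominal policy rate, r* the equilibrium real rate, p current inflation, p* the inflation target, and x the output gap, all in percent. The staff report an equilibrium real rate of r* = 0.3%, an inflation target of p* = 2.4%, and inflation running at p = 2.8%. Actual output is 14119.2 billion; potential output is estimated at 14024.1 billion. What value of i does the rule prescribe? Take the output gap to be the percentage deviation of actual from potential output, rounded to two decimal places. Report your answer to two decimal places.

Output gap = 100 × (14119.2 − 14024.1) / 14024.1 = 0.68%.
i = 0.30 + 2.80 + 0.7 × (2.80 − 2.40) + 1.2 × 0.68
   = 0.30 + 2.8 + 0.28 + 0.816 = 4.20

4.20%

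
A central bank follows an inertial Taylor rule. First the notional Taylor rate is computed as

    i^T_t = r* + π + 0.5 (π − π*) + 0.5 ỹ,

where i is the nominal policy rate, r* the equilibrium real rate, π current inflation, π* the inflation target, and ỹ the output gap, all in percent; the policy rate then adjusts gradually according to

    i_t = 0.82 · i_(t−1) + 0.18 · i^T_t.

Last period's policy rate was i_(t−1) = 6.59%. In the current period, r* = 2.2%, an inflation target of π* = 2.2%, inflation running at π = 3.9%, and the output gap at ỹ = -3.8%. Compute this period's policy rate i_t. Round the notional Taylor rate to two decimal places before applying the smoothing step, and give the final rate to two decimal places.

6.31%

i^T_t = 2.2 + 3.9 + 0.5 × (3.9 − 2.2) + 0.5 × (-3.8)
   = 2.2 + 3.9 + 0.85 − 1.9 = 5.05
i_t = 0.82 × 6.59 + 0.18 × 5.05 = 5.4038 + 0.909 = 6.31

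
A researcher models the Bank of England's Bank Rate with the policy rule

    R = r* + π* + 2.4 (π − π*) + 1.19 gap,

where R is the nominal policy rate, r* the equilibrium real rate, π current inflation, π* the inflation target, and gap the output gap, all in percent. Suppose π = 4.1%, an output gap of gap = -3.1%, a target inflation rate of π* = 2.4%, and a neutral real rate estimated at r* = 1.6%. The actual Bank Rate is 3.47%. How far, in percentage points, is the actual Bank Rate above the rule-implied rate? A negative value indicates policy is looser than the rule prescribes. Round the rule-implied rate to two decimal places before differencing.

R = 1.6 + 2.4 + 2.4 × (4.1 − 2.4) + 1.19 × (-3.1)
   = 1.6 + 2.4 + 4.08 − 3.689 = 4.39
Deviation = 3.47 − 4.39 = -0.92 pp.

-0.92 pp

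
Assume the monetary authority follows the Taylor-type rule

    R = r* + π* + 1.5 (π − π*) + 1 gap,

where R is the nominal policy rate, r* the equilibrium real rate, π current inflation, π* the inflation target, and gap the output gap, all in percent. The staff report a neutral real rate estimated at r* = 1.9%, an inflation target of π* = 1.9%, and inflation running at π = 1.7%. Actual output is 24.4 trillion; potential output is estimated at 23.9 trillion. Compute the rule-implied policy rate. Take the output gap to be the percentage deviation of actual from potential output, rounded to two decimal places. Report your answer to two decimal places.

5.59%

Output gap = 100 × (24.4 − 23.9) / 23.9 = 2.09%.
R = 1.90 + 1.90 + 1.5 × (1.70 − 1.90) + 1 × 2.09
   = 1.90 + 1.9 − 0.3 + 2.09 = 5.59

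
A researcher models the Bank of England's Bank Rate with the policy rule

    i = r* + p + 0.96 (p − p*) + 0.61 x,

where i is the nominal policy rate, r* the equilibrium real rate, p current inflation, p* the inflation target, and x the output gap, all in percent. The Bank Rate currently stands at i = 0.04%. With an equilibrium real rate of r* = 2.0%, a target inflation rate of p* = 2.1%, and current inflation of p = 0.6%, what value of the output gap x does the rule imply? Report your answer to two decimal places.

0.61 x = 0.04 − 2.0 − 0.6 − 0.96 × (0.6 − 2.1) = -1.12
x = -1.12 / 0.61 = -1.84

-1.84%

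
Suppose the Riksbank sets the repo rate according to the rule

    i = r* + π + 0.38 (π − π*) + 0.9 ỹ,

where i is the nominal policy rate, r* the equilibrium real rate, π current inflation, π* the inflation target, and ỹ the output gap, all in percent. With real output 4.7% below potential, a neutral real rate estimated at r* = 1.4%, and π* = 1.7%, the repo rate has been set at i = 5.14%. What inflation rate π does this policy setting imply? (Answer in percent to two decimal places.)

Output 4.7% below potential → ỹ = -4.7.
Collecting π: i = r* + (1 + 0.38) π − 0.38 π* + 0.9 ỹ
1.38 π = 5.14 − 1.4 + 0.38 × 1.7 − 0.9 × (-4.7) = 8.616
π = 8.616 / 1.38 = 6.24

6.24%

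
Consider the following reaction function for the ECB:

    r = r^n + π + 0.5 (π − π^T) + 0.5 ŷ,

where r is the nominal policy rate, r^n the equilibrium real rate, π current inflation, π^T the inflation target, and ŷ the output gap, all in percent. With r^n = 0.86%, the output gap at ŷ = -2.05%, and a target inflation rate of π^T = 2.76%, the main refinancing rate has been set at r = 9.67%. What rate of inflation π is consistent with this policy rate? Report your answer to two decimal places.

Collecting π: r = r^n + (1 + 0.5) π − 0.5 π^T + 0.5 ŷ
1.5 π = 9.67 − 0.86 + 0.5 × 2.76 − 0.5 × (-2.05) = 11.215
π = 11.215 / 1.5 = 7.48

7.48%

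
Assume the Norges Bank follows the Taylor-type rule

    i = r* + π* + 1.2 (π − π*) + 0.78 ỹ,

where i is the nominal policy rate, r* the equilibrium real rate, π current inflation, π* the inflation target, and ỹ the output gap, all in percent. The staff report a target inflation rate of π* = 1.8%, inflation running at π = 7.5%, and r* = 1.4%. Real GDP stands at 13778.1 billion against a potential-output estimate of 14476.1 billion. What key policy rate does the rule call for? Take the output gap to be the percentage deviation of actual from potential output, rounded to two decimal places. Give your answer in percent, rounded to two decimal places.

6.28%

Output gap = 100 × (13778.1 − 14476.1) / 14476.1 = -4.82%.
i = 1.40 + 1.80 + 1.2 × (7.50 − 1.80) + 0.78 × (-4.82)
   = 1.40 + 1.8 + 6.84 − 3.7596 = 6.28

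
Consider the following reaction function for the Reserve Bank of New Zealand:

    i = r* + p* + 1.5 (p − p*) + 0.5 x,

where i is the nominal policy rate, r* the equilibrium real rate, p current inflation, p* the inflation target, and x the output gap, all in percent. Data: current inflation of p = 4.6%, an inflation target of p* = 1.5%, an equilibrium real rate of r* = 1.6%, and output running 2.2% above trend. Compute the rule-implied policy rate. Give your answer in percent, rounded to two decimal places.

Output 2.2% above potential → x = 2.2.
i = 1.6 + 1.5 + 1.5 × (4.6 − 1.5) + 0.5 × 2.2
   = 1.6 + 1.5 + 4.65 + 1.1 = 8.85

8.85%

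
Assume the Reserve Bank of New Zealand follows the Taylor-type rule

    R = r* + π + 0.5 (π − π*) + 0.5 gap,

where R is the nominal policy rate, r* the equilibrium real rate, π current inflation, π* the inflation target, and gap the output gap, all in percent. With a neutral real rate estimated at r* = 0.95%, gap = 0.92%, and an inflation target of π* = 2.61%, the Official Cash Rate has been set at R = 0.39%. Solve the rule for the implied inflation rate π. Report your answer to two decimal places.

Collecting π: R = r* + (1 + 0.5) π − 0.5 π* + 0.5 gap
1.5 π = 0.39 − 0.95 + 0.5 × 2.61 − 0.5 × 0.92 = 0.285
π = 0.285 / 1.5 = 0.19

0.19%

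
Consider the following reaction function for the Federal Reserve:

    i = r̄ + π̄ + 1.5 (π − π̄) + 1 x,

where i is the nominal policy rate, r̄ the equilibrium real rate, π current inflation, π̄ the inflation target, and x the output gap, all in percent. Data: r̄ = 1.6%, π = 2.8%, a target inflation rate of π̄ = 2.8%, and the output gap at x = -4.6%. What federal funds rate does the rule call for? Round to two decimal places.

i = 1.6 + 2.8 + 1.5 × (2.8 − 2.8) + 1 × (-4.6)
   = 1.6 + 2.8 + 0 − 4.6 = -0.20

-0.20%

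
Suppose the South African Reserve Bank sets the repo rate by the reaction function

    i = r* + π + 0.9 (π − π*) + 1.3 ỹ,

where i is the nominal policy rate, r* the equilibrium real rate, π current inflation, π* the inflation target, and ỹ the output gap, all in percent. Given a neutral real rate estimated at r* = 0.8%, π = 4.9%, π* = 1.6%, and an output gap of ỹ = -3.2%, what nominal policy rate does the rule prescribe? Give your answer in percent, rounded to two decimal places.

i = 0.8 + 4.9 + 0.9 × (4.9 − 1.6) + 1.3 × (-3.2)
   = 0.8 + 4.9 + 2.97 − 4.16 = 4.51

4.51%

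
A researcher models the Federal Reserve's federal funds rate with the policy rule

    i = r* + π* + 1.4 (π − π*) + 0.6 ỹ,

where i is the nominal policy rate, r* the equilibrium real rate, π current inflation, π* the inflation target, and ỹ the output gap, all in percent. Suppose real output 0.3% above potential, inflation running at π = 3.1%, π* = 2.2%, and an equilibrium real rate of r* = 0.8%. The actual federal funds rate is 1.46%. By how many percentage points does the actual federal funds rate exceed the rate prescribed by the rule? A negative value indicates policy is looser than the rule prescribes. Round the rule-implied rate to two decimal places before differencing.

Output 0.3% above potential → ỹ = 0.3.
i = 0.8 + 2.2 + 1.4 × (3.1 − 2.2) + 0.6 × 0.3
   = 0.8 + 2.2 + 1.26 + 0.18 = 4.44
Deviation = 1.46 − 4.44 = -2.98 pp.

-2.98 pp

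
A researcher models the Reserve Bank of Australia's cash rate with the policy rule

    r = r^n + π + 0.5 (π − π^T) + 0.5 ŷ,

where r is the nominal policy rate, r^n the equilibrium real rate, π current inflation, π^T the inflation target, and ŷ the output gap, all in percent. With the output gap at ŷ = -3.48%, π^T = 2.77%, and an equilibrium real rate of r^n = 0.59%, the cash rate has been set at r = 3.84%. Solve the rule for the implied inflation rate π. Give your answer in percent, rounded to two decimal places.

Collecting π: r = r^n + (1 + 0.5) π − 0.5 π^T + 0.5 ŷ
1.5 π = 3.84 − 0.59 + 0.5 × 2.77 − 0.5 × (-3.48) = 6.375
π = 6.375 / 1.5 = 4.25

4.25%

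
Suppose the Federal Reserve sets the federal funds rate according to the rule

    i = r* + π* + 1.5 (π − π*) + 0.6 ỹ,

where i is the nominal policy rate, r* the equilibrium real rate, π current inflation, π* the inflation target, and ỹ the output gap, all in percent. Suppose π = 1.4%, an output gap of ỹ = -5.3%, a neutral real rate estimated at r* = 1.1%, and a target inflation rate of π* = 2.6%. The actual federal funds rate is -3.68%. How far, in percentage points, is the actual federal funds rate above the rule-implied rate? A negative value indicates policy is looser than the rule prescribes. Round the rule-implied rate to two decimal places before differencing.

-2.40 pp

i = 1.1 + 2.6 + 1.5 × (1.4 − 2.6) + 0.6 × (-5.3)
   = 1.1 + 2.6 − 1.8 − 3.18 = -1.28
Deviation = -3.68 − (-1.28) = -2.40 pp.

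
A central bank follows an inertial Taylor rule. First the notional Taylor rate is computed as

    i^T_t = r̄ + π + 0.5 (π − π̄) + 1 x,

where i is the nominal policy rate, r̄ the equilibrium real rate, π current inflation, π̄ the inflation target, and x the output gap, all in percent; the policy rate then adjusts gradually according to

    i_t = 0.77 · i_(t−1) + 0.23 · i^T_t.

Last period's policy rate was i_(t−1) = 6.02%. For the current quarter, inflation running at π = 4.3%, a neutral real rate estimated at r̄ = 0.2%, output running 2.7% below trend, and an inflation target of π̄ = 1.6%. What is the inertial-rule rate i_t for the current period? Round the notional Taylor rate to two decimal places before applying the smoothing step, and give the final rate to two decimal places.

Output 2.7% below potential → x = -2.7.
i^T_t = 0.2 + 4.3 + 0.5 × (4.3 − 1.6) + 1 × (-2.7)
   = 0.2 + 4.3 + 1.35 − 2.7 = 3.15
i_t = 0.77 × 6.02 + 0.23 × 3.15 = 4.6354 + 0.7245 = 5.36

5.36%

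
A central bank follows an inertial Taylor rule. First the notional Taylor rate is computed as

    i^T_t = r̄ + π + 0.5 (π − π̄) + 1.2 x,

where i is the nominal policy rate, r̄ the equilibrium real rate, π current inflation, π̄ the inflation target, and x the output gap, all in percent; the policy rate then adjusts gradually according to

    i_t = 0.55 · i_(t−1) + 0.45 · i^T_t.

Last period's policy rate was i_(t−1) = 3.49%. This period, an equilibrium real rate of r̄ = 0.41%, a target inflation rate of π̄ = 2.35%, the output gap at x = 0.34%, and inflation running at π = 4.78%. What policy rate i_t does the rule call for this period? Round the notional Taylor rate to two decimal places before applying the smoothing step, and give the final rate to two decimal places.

i^T_t = 0.41 + 4.78 + 0.5 × (4.78 − 2.35) + 1.2 × 0.34
   = 0.41 + 4.78 + 1.215 + 0.408 = 6.81
i_t = 0.55 × 3.49 + 0.45 × 6.81 = 1.9195 + 3.0645 = 4.98

4.98%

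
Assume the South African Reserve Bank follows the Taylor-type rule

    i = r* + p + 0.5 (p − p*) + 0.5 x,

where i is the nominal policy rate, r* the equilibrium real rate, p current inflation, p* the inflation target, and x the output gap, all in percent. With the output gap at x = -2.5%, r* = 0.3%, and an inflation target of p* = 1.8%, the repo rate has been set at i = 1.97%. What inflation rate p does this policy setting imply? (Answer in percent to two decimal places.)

Collecting p: i = r* + (1 + 0.5) p − 0.5 p* + 0.5 x
1.5 p = 1.97 − 0.3 + 0.5 × 1.8 − 0.5 × (-2.5) = 3.82
p = 3.82 / 1.5 = 2.55

2.55%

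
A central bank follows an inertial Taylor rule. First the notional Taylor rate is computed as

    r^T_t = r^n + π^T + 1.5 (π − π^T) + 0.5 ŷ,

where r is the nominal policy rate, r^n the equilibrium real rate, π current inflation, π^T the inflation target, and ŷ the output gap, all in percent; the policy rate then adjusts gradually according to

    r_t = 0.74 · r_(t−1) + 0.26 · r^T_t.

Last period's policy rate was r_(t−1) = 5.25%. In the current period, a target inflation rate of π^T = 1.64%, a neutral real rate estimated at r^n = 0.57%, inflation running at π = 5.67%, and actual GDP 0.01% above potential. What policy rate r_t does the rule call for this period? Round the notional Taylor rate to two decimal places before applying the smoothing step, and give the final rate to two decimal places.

6.03%

Output 0.01% above potential → ŷ = 0.01.
r^T_t = 0.57 + 1.64 + 1.5 × (5.67 − 1.64) + 0.5 × 0.01
   = 0.57 + 1.64 + 6.045 + 0.005 = 8.26
r_t = 0.74 × 5.25 + 0.26 × 8.26 = 3.885 + 2.1476 = 6.03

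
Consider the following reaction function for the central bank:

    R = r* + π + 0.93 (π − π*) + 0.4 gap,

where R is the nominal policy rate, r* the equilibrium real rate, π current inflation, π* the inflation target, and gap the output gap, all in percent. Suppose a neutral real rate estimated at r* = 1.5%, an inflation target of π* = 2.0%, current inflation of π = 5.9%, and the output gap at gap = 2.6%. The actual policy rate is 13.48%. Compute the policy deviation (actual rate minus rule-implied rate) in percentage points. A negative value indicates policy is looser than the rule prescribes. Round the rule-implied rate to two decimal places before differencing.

R = 1.5 + 5.9 + 0.93 × (5.9 − 2.0) + 0.4 × 2.6
   = 1.5 + 5.9 + 3.627 + 1.04 = 12.07
Deviation = 13.48 − 12.07 = 1.41 pp.

1.41 pp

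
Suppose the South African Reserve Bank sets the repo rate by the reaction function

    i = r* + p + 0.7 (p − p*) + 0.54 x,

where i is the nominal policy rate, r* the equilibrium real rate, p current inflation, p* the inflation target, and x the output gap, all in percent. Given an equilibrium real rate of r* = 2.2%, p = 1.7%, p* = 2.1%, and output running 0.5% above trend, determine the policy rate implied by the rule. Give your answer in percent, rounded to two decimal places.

3.89%

Output 0.5% above potential → x = 0.5.
i = 2.2 + 1.7 + 0.7 × (1.7 − 2.1) + 0.54 × 0.5
   = 2.2 + 1.7 − 0.28 + 0.27 = 3.89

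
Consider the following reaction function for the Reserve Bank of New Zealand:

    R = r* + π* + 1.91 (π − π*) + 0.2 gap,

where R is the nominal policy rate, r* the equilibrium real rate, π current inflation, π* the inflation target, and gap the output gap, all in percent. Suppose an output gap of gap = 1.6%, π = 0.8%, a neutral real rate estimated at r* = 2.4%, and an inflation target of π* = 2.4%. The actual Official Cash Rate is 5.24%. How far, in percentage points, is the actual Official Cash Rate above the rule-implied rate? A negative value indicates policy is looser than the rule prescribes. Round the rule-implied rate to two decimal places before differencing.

3.18 pp

R = 2.4 + 2.4 + 1.91 × (0.8 − 2.4) + 0.2 × 1.6
   = 2.4 + 2.4 − 3.056 + 0.32 = 2.06
Deviation = 5.24 − 2.06 = 3.18 pp.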